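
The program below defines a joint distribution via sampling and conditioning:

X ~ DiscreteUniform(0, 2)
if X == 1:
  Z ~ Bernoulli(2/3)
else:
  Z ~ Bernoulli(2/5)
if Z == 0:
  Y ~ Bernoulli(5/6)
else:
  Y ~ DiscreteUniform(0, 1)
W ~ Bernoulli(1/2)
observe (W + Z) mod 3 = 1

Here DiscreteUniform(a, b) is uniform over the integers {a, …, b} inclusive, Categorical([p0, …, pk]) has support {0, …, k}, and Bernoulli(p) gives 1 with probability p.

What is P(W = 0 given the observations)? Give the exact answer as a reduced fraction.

P(W = 0 | obs) = 22/45

Enumerate traces; 12 have nonzero weight after conditioning:
  (X=0, Z=0, Y=0, W=1) weight 1/60
  (X=0, Z=0, Y=1, W=1) weight 1/12
  (X=0, Z=1, Y=0, W=0) weight 1/30
  (X=0, Z=1, Y=1, W=0) weight 1/30
  (X=1, Z=0, Y=0, W=1) weight 1/108
  (X=1, Z=0, Y=1, W=1) weight 5/108
  (X=1, Z=1, Y=0, W=0) weight 1/18
  (X=1, Z=1, Y=1, W=0) weight 1/18
  … 4 more
Group by W:
  weight(W=0) = 11/45
  weight(W=1) = 23/90
Total weight = 11/45 + 23/90 = 1/2
P(W=0 | obs) = 11/45 / 1/2 = 22/45
P(W=1 | obs) = 23/90 / 1/2 = 23/45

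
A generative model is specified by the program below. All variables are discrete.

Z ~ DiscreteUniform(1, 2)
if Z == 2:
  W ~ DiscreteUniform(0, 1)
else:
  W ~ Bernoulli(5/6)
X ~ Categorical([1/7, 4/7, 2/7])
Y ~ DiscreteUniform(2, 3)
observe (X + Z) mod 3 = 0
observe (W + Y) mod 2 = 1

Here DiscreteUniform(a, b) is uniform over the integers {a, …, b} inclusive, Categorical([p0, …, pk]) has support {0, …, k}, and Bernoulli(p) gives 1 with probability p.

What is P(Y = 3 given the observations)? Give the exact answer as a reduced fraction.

P(Y = 3 | obs) = 7/18

Enumerate traces; 4 have nonzero weight after conditioning:
  (Z=1, W=0, X=2, Y=3) weight 1/84
  (Z=1, W=1, X=2, Y=2) weight 5/84
  (Z=2, W=0, X=1, Y=3) weight 1/14
  (Z=2, W=1, X=1, Y=2) weight 1/14
Group by Y:
  weight(Y=2) = 11/84
  weight(Y=3) = 1/12
Total weight = 11/84 + 1/12 = 3/14
P(Y=2 | obs) = 11/84 / 3/14 = 11/18
P(Y=3 | obs) = 1/12 / 3/14 = 7/18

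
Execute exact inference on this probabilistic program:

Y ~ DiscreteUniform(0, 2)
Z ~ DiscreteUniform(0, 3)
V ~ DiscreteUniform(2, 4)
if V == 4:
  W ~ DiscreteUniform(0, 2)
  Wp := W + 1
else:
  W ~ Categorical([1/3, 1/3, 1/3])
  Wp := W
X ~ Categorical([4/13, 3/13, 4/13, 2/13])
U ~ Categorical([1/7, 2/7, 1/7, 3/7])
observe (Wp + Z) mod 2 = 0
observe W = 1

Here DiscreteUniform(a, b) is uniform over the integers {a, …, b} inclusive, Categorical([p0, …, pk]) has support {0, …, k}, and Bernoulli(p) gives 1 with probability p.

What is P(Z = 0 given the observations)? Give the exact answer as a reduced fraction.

Enumerate traces; 288 have nonzero weight after conditioning:
  (Y=0, Z=0, V=4, W=1, X=0, U=0) weight 1/2457
  (Y=0, Z=0, V=4, W=1, X=0, U=1) weight 2/2457
  (Y=0, Z=0, V=4, W=1, X=0, U=2) weight 1/2457
  (Y=0, Z=0, V=4, W=1, X=0, U=3) weight 1/819
  (Y=0, Z=0, V=4, W=1, X=1, U=0) weight 1/3276
  (Y=0, Z=0, V=4, W=1, X=1, U=1) weight 1/1638
  (Y=0, Z=0, V=4, W=1, X=1, U=2) weight 1/3276
  (Y=0, Z=0, V=4, W=1, X=1, U=3) weight 1/1092
  (Y=0, Z=1, V=2, W=1, X=0, U=0) weight 1/2457
  (Y=0, Z=2, V=4, W=1, X=0, U=0) weight 1/2457
  … 278 more
Group by Z:
  weight(Z=0) = 1/36
  weight(Z=1) = 1/18
  weight(Z=2) = 1/36
  weight(Z=3) = 1/18
Total weight = 1/36 + 1/18 + 1/36 + 1/18 = 1/6
P(Z=0 | obs) = 1/36 / 1/6 = 1/6
P(Z=1 | obs) = 1/18 / 1/6 = 1/3
P(Z=2 | obs) = 1/36 / 1/6 = 1/6
P(Z=3 | obs) = 1/18 / 1/6 = 1/3

P(Z = 0 | obs) = 1/6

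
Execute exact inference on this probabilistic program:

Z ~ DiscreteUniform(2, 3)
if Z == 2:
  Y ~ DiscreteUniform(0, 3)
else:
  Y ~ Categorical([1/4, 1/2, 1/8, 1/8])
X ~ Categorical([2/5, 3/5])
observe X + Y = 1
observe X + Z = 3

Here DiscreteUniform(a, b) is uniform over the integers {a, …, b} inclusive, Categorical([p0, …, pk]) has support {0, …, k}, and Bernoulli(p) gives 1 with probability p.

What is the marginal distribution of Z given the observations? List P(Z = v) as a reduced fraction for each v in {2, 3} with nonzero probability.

P(Z=2) = 3/7, P(Z=3) = 4/7

Enumerate traces; 2 have nonzero weight after conditioning:
  (Z=2, Y=0, X=1) weight 3/40
  (Z=3, Y=1, X=0) weight 1/10
Group by Z:
  weight(Z=2) = 3/40
  weight(Z=3) = 1/10
Total weight = 3/40 + 1/10 = 7/40
P(Z=2 | obs) = 3/40 / 7/40 = 3/7
P(Z=3 | obs) = 1/10 / 7/40 = 4/7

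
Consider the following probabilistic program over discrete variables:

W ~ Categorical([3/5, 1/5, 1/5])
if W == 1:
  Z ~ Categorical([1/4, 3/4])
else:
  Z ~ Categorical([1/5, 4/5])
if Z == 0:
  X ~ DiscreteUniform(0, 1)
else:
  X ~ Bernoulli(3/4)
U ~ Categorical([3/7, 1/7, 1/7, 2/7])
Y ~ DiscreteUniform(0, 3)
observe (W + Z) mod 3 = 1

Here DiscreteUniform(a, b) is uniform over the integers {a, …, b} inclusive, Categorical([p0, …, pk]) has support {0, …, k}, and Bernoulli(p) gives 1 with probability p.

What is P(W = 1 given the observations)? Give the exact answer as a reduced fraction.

Enumerate traces; 64 have nonzero weight after conditioning:
  (W=0, Z=1, X=0, U=0, Y=0) weight 9/700
  (W=0, Z=1, X=0, U=0, Y=1) weight 9/700
  (W=0, Z=1, X=0, U=0, Y=2) weight 9/700
  (W=0, Z=1, X=0, U=0, Y=3) weight 9/700
  (W=0, Z=1, X=0, U=1, Y=0) weight 3/700
  (W=0, Z=1, X=0, U=1, Y=1) weight 3/700
  (W=0, Z=1, X=0, U=1, Y=2) weight 3/700
  (W=0, Z=1, X=0, U=1, Y=3) weight 3/700
  (W=1, Z=0, X=0, U=0, Y=0) weight 3/1120
  … 55 more
Group by W:
  weight(W=0) = 12/25
  weight(W=1) = 1/20
Total weight = 12/25 + 1/20 = 53/100
P(W=0 | obs) = 12/25 / 53/100 = 48/53
P(W=1 | obs) = 1/20 / 53/100 = 5/53

P(W = 1 | obs) = 5/53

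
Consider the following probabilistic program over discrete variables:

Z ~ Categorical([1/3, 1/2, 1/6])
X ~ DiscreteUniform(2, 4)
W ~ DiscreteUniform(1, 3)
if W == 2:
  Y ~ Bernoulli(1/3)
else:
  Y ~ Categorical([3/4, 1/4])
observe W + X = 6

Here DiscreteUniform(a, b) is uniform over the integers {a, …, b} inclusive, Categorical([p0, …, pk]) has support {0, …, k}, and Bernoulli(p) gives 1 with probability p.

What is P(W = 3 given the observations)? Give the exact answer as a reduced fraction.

P(W = 3 | obs) = 1/2

Enumerate traces; 12 have nonzero weight after conditioning:
  (Z=0, X=3, W=3, Y=0) weight 1/36
  (Z=0, X=3, W=3, Y=1) weight 1/108
  (Z=0, X=4, W=2, Y=0) weight 2/81
  (Z=0, X=4, W=2, Y=1) weight 1/81
  (Z=1, X=3, W=3, Y=0) weight 1/24
  (Z=1, X=3, W=3, Y=1) weight 1/72
  (Z=1, X=4, W=2, Y=0) weight 1/27
  (Z=1, X=4, W=2, Y=1) weight 1/54
  … 4 more
Group by W:
  weight(W=2) = 1/9
  weight(W=3) = 1/9
Total weight = 1/9 + 1/9 = 2/9
P(W=2 | obs) = 1/9 / 2/9 = 1/2
P(W=3 | obs) = 1/9 / 2/9 = 1/2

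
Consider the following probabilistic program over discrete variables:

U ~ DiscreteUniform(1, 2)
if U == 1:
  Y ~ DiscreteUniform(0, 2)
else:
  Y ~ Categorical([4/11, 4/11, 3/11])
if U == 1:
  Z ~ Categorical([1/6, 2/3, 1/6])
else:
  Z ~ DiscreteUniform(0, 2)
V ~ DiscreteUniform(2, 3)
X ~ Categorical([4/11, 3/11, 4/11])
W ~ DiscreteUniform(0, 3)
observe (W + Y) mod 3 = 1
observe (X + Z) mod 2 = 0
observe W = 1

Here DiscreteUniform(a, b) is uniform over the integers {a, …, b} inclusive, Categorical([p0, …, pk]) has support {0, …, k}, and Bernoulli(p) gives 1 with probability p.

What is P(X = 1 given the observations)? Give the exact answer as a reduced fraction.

P(X = 1 | obs) = 51/191

Enumerate traces; 20 have nonzero weight after conditioning:
  (U=1, Y=0, Z=0, V=2, X=0, W=1) weight 1/792
  (U=1, Y=0, Z=0, V=2, X=2, W=1) weight 1/792
  (U=1, Y=0, Z=0, V=3, X=0, W=1) weight 1/792
  (U=1, Y=0, Z=0, V=3, X=2, W=1) weight 1/792
  (U=1, Y=0, Z=1, V=2, X=1, W=1) weight 1/264
  (U=1, Y=0, Z=1, V=3, X=1, W=1) weight 1/264
  (U=1, Y=0, Z=2, V=2, X=0, W=1) weight 1/792
  (U=1, Y=0, Z=2, V=2, X=2, W=1) weight 1/792
  … 12 more
Group by X:
  weight(X=0) = 35/2178
  weight(X=1) = 17/1452
  weight(X=2) = 35/2178
Total weight = 35/2178 + 17/1452 + 35/2178 = 191/4356
P(X=0 | obs) = 35/2178 / 191/4356 = 70/191
P(X=1 | obs) = 17/1452 / 191/4356 = 51/191
P(X=2 | obs) = 35/2178 / 191/4356 = 70/191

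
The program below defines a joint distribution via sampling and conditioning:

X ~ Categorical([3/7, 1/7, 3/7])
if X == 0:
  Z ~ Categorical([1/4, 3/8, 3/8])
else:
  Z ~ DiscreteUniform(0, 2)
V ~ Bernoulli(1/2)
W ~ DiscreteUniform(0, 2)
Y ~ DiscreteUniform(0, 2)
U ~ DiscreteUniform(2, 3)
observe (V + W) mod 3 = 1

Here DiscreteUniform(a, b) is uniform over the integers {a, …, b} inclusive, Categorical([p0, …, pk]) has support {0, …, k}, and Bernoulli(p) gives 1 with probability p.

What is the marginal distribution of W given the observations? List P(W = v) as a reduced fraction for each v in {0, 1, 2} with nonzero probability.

Enumerate traces; 108 have nonzero weight after conditioning:
  (X=0, Z=0, V=0, W=1, Y=0, U=2) weight 1/336
  (X=0, Z=0, V=0, W=1, Y=0, U=3) weight 1/336
  (X=0, Z=0, V=0, W=1, Y=1, U=2) weight 1/336
  (X=0, Z=0, V=0, W=1, Y=1, U=3) weight 1/336
  (X=0, Z=0, V=0, W=1, Y=2, U=2) weight 1/336
  (X=0, Z=0, V=0, W=1, Y=2, U=3) weight 1/336
  (X=0, Z=0, V=1, W=0, Y=0, U=2) weight 1/336
  (X=0, Z=0, V=1, W=0, Y=0, U=3) weight 1/336
  … 100 more
Group by W:
  weight(W=0) = 1/6
  weight(W=1) = 1/6
Total weight = 1/6 + 1/6 = 1/3
P(W=0 | obs) = 1/6 / 1/3 = 1/2
P(W=1 | obs) = 1/6 / 1/3 = 1/2

P(W=0) = 1/2, P(W=1) = 1/2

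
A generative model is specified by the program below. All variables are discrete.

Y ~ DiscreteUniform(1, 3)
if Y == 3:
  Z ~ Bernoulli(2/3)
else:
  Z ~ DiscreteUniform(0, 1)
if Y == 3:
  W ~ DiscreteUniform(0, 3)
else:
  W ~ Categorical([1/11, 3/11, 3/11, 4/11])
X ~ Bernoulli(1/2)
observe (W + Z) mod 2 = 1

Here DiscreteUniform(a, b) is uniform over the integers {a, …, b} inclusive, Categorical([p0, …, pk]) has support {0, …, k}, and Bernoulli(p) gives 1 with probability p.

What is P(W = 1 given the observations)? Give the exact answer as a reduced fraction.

P(W = 1 | obs) = 47/198

Enumerate traces; 24 have nonzero weight after conditioning:
  (Y=1, Z=0, W=1, X=0) weight 1/44
  (Y=1, Z=0, W=1, X=1) weight 1/44
  (Y=1, Z=0, W=3, X=0) weight 1/33
  (Y=1, Z=0, W=3, X=1) weight 1/33
  (Y=1, Z=1, W=0, X=0) weight 1/132
  (Y=1, Z=1, W=0, X=1) weight 1/132
  (Y=1, Z=1, W=2, X=0) weight 1/44
  (Y=1, Z=1, W=2, X=1) weight 1/44
  … 16 more
Group by W:
  weight(W=0) = 17/198
  weight(W=1) = 47/396
  weight(W=2) = 29/198
  weight(W=3) = 59/396
Total weight = 17/198 + 47/396 + 29/198 + 59/396 = 1/2
P(W=0 | obs) = 17/198 / 1/2 = 17/99
P(W=1 | obs) = 47/396 / 1/2 = 47/198
P(W=2 | obs) = 29/198 / 1/2 = 29/99
P(W=3 | obs) = 59/396 / 1/2 = 59/198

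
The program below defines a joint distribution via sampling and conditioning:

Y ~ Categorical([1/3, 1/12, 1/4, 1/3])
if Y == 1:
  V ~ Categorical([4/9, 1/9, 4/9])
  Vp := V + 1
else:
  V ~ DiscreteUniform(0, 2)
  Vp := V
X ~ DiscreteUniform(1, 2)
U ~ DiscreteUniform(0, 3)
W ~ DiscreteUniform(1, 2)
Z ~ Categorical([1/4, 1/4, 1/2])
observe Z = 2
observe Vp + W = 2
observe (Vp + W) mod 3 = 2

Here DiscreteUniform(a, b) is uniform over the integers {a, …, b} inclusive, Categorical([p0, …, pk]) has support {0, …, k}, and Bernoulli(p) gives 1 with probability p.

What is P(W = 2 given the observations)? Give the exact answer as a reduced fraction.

P(W = 2 | obs) = 33/70

Enumerate traces; 56 have nonzero weight after conditioning:
  (Y=0, V=0, X=1, U=0, W=2, Z=2) weight 1/288
  (Y=0, V=0, X=1, U=1, W=2, Z=2) weight 1/288
  (Y=0, V=0, X=1, U=2, W=2, Z=2) weight 1/288
  (Y=0, V=0, X=1, U=3, W=2, Z=2) weight 1/288
  (Y=0, V=0, X=2, U=0, W=2, Z=2) weight 1/288
  (Y=0, V=0, X=2, U=1, W=2, Z=2) weight 1/288
  (Y=0, V=0, X=2, U=2, W=2, Z=2) weight 1/288
  (Y=0, V=0, X=2, U=3, W=2, Z=2) weight 1/288
  (Y=0, V=1, X=1, U=0, W=1, Z=2) weight 1/288
  … 47 more
Group by W:
  weight(W=1) = 37/432
  weight(W=2) = 11/144
Total weight = 37/432 + 11/144 = 35/216
P(W=1 | obs) = 37/432 / 35/216 = 37/70
P(W=2 | obs) = 11/144 / 35/216 = 33/70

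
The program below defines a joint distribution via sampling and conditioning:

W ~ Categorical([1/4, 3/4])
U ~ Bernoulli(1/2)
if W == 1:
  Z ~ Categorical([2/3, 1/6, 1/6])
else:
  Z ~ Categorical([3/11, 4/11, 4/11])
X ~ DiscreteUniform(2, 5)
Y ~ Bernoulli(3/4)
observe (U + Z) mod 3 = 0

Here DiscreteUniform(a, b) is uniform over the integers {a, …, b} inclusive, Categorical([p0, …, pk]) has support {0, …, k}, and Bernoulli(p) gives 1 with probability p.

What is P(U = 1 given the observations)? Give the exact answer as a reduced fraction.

Enumerate traces; 32 have nonzero weight after conditioning:
  (W=0, U=0, Z=0, X=2, Y=0) weight 3/1408
  (W=0, U=0, Z=0, X=2, Y=1) weight 9/1408
  (W=0, U=0, Z=0, X=3, Y=0) weight 3/1408
  (W=0, U=0, Z=0, X=3, Y=1) weight 9/1408
  (W=0, U=0, Z=0, X=4, Y=0) weight 3/1408
  (W=0, U=0, Z=0, X=4, Y=1) weight 9/1408
  (W=0, U=0, Z=0, X=5, Y=0) weight 3/1408
  (W=0, U=0, Z=0, X=5, Y=1) weight 9/1408
  (W=0, U=1, Z=2, X=2, Y=0) weight 1/352
  … 23 more
Group by U:
  weight(U=0) = 25/88
  weight(U=1) = 19/176
Total weight = 25/88 + 19/176 = 69/176
P(U=0 | obs) = 25/88 / 69/176 = 50/69
P(U=1 | obs) = 19/176 / 69/176 = 19/69

P(U = 1 | obs) = 19/69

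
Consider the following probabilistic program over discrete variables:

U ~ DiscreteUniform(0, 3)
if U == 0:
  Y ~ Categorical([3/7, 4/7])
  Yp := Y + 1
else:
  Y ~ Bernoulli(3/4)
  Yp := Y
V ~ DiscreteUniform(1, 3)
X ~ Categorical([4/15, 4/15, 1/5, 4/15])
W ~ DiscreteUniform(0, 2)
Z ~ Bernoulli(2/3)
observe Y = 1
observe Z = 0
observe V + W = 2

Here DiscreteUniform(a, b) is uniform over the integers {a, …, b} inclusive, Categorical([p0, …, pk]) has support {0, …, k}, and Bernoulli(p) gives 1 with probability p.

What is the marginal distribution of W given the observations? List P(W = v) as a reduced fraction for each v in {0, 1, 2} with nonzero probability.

Enumerate traces; 32 have nonzero weight after conditioning:
  (U=0, Y=1, V=1, X=0, W=1, Z=0) weight 4/2835
  (U=0, Y=1, V=1, X=1, W=1, Z=0) weight 4/2835
  (U=0, Y=1, V=1, X=2, W=1, Z=0) weight 1/945
  (U=0, Y=1, V=1, X=3, W=1, Z=0) weight 4/2835
  (U=0, Y=1, V=2, X=0, W=0, Z=0) weight 4/2835
  (U=0, Y=1, V=2, X=1, W=0, Z=0) weight 4/2835
  (U=0, Y=1, V=2, X=2, W=0, Z=0) weight 1/945
  (U=0, Y=1, V=2, X=3, W=0, Z=0) weight 4/2835
  … 24 more
Group by W:
  weight(W=0) = 79/3024
  weight(W=1) = 79/3024
Total weight = 79/3024 + 79/3024 = 79/1512
P(W=0 | obs) = 79/3024 / 79/1512 = 1/2
P(W=1 | obs) = 79/3024 / 79/1512 = 1/2

P(W=0) = 1/2, P(W=1) = 1/2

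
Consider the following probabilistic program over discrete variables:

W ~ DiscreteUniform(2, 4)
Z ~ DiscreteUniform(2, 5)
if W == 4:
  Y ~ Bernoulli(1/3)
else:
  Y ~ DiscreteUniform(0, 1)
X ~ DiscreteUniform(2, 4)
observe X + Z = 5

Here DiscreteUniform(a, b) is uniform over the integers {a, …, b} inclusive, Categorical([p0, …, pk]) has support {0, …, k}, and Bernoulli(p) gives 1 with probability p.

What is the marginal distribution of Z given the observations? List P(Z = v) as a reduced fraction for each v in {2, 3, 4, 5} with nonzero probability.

Enumerate traces; 12 have nonzero weight after conditioning:
  (W=2, Z=2, Y=0, X=3) weight 1/72
  (W=2, Z=2, Y=1, X=3) weight 1/72
  (W=2, Z=3, Y=0, X=2) weight 1/72
  (W=2, Z=3, Y=1, X=2) weight 1/72
  (W=3, Z=2, Y=0, X=3) weight 1/72
  (W=3, Z=2, Y=1, X=3) weight 1/72
  (W=3, Z=3, Y=0, X=2) weight 1/72
  (W=3, Z=3, Y=1, X=2) weight 1/72
  … 4 more
Group by Z:
  weight(Z=2) = 1/12
  weight(Z=3) = 1/12
Total weight = 1/12 + 1/12 = 1/6
P(Z=2 | obs) = 1/12 / 1/6 = 1/2
P(Z=3 | obs) = 1/12 / 1/6 = 1/2

P(Z=2) = 1/2, P(Z=3) = 1/2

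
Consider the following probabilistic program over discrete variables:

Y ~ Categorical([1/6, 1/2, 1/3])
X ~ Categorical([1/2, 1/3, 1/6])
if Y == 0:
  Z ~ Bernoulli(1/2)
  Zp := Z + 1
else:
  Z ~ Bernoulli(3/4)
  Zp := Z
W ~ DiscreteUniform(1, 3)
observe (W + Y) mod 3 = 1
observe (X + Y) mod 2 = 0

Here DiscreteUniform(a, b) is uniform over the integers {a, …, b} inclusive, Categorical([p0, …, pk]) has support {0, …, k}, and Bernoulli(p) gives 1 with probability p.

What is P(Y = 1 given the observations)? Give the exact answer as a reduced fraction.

Enumerate traces; 10 have nonzero weight after conditioning:
  (Y=0, X=0, Z=0, W=1) weight 1/72
  (Y=0, X=0, Z=1, W=1) weight 1/72
  (Y=0, X=2, Z=0, W=1) weight 1/216
  (Y=0, X=2, Z=1, W=1) weight 1/216
  (Y=1, X=1, Z=0, W=3) weight 1/72
  (Y=1, X=1, Z=1, W=3) weight 1/24
  (Y=2, X=0, Z=0, W=2) weight 1/72
  (Y=2, X=0, Z=1, W=2) weight 1/24
  … 2 more
Group by Y:
  weight(Y=0) = 1/27
  weight(Y=1) = 1/18
  weight(Y=2) = 2/27
Total weight = 1/27 + 1/18 + 2/27 = 1/6
P(Y=0 | obs) = 1/27 / 1/6 = 2/9
P(Y=1 | obs) = 1/18 / 1/6 = 1/3
P(Y=2 | obs) = 2/27 / 1/6 = 4/9

P(Y = 1 | obs) = 1/3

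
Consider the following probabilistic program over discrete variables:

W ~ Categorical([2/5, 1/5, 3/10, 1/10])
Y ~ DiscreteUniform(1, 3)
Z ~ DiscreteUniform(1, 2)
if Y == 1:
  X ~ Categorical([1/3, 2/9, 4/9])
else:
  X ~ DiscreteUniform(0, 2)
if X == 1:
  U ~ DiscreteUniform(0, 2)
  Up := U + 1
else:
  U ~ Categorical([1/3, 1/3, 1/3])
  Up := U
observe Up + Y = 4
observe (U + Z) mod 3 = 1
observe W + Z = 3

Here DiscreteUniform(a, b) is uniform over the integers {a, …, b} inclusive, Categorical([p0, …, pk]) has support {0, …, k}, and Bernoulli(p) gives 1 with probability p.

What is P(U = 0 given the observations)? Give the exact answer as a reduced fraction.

Enumerate traces; 4 have nonzero weight after conditioning:
  (W=1, Y=1, Z=2, X=1, U=2) weight 1/405
  (W=1, Y=2, Z=2, X=0, U=2) weight 1/270
  (W=1, Y=2, Z=2, X=2, U=2) weight 1/270
  (W=2, Y=3, Z=1, X=1, U=0) weight 1/180
Group by U:
  weight(U=0) = 1/180
  weight(U=2) = 4/405
Total weight = 1/180 + 4/405 = 5/324
P(U=0 | obs) = 1/180 / 5/324 = 9/25
P(U=2 | obs) = 4/405 / 5/324 = 16/25

P(U = 0 | obs) = 9/25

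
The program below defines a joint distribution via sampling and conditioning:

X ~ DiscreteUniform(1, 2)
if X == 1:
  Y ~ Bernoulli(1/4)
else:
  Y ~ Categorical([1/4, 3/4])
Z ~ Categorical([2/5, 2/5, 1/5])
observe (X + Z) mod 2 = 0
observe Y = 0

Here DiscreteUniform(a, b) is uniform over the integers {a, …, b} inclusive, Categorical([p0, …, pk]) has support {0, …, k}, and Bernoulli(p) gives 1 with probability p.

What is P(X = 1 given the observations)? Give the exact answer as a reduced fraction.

P(X = 1 | obs) = 2/3

Enumerate traces; 3 have nonzero weight after conditioning:
  (X=1, Y=0, Z=1) weight 3/20
  (X=2, Y=0, Z=0) weight 1/20
  (X=2, Y=0, Z=2) weight 1/40
Group by X:
  weight(X=1) = 3/20
  weight(X=2) = 3/40
Total weight = 3/20 + 3/40 = 9/40
P(X=1 | obs) = 3/20 / 9/40 = 2/3
P(X=2 | obs) = 3/40 / 9/40 = 1/3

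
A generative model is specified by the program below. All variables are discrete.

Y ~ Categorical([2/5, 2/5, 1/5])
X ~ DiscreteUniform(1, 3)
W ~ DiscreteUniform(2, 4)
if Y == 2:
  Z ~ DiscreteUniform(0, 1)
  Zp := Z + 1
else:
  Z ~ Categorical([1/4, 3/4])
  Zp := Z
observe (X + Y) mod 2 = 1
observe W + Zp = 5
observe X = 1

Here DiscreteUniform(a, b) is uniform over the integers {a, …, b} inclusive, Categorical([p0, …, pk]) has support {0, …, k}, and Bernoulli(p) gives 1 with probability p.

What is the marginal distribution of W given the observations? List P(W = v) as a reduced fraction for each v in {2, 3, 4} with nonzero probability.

P(W=3) = 1/5, P(W=4) = 4/5

Enumerate traces; 3 have nonzero weight after conditioning:
  (Y=0, X=1, W=4, Z=1) weight 1/30
  (Y=2, X=1, W=3, Z=1) weight 1/90
  (Y=2, X=1, W=4, Z=0) weight 1/90
Group by W:
  weight(W=3) = 1/90
  weight(W=4) = 2/45
Total weight = 1/90 + 2/45 = 1/18
P(W=3 | obs) = 1/90 / 1/18 = 1/5
P(W=4 | obs) = 2/45 / 1/18 = 4/5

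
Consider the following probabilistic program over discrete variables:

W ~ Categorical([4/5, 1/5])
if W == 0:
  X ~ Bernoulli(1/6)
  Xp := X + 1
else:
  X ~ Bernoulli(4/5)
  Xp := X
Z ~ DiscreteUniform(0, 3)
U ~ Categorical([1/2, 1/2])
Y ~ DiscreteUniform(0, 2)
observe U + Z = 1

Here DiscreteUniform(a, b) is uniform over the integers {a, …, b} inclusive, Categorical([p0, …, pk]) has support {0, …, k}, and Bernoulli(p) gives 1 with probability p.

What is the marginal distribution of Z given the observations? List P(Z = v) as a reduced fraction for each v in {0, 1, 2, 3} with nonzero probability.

Enumerate traces; 24 have nonzero weight after conditioning:
  (W=0, X=0, Z=0, U=1, Y=0) weight 1/36
  (W=0, X=0, Z=0, U=1, Y=1) weight 1/36
  (W=0, X=0, Z=0, U=1, Y=2) weight 1/36
  (W=0, X=0, Z=1, U=0, Y=0) weight 1/36
  (W=0, X=0, Z=1, U=0, Y=1) weight 1/36
  (W=0, X=0, Z=1, U=0, Y=2) weight 1/36
  (W=0, X=1, Z=0, U=1, Y=0) weight 1/180
  (W=0, X=1, Z=0, U=1, Y=1) weight 1/180
  … 16 more
Group by Z:
  weight(Z=0) = 1/8
  weight(Z=1) = 1/8
Total weight = 1/8 + 1/8 = 1/4
P(Z=0 | obs) = 1/8 / 1/4 = 1/2
P(Z=1 | obs) = 1/8 / 1/4 = 1/2

P(Z=0) = 1/2, P(Z=1) = 1/2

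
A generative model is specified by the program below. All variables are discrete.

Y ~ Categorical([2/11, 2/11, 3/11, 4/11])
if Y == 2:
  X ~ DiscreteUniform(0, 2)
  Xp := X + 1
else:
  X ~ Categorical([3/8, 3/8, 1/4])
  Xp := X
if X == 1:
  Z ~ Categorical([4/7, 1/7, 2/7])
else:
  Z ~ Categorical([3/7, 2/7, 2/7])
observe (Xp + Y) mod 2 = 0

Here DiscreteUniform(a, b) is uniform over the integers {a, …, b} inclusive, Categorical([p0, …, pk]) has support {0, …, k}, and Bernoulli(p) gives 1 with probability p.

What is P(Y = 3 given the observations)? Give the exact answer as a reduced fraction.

Enumerate traces; 15 have nonzero weight after conditioning:
  (Y=0, X=0, Z=0) weight 9/308
  (Y=0, X=0, Z=1) weight 3/154
  (Y=0, X=0, Z=2) weight 3/154
  (Y=0, X=2, Z=0) weight 3/154
  (Y=0, X=2, Z=1) weight 1/77
  (Y=0, X=2, Z=2) weight 1/77
  (Y=1, X=1, Z=0) weight 3/77
  (Y=1, X=1, Z=1) weight 3/308
  (Y=2, X=1, Z=0) weight 4/77
  (Y=3, X=1, Z=0) weight 6/77
  … 5 more
Group by Y:
  weight(Y=0) = 5/44
  weight(Y=1) = 3/44
  weight(Y=2) = 1/11
  weight(Y=3) = 3/22
Total weight = 5/44 + 3/44 + 1/11 + 3/22 = 9/22
P(Y=0 | obs) = 5/44 / 9/22 = 5/18
P(Y=1 | obs) = 3/44 / 9/22 = 1/6
P(Y=2 | obs) = 1/11 / 9/22 = 2/9
P(Y=3 | obs) = 3/22 / 9/22 = 1/3

P(Y = 3 | obs) = 1/3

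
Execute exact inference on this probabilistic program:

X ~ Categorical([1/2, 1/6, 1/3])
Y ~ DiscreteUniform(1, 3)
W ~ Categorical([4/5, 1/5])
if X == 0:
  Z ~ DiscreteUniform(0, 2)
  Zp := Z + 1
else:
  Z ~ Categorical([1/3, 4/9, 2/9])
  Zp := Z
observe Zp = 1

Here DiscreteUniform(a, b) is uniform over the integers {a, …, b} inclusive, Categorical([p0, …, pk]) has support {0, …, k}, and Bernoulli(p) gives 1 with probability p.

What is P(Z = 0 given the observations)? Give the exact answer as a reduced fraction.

Enumerate traces; 18 have nonzero weight after conditioning:
  (X=0, Y=1, W=0, Z=0) weight 2/45
  (X=0, Y=1, W=1, Z=0) weight 1/90
  (X=0, Y=2, W=0, Z=0) weight 2/45
  (X=0, Y=2, W=1, Z=0) weight 1/90
  (X=0, Y=3, W=0, Z=0) weight 2/45
  (X=0, Y=3, W=1, Z=0) weight 1/90
  (X=1, Y=1, W=0, Z=1) weight 8/405
  (X=1, Y=1, W=1, Z=1) weight 2/405
  … 10 more
Group by Z:
  weight(Z=0) = 1/6
  weight(Z=1) = 2/9
Total weight = 1/6 + 2/9 = 7/18
P(Z=0 | obs) = 1/6 / 7/18 = 3/7
P(Z=1 | obs) = 2/9 / 7/18 = 4/7

P(Z = 0 | obs) = 3/7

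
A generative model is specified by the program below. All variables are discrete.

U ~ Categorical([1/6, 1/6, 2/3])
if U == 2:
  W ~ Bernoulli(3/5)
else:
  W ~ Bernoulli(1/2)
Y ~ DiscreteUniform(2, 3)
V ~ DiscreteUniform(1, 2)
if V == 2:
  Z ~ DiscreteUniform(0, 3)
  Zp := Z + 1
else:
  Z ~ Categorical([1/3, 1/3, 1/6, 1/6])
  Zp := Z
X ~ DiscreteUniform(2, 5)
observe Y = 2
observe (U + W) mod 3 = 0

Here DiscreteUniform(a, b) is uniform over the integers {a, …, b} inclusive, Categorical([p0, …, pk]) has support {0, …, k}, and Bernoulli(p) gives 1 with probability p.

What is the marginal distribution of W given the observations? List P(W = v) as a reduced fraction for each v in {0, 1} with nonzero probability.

P(W=0) = 5/29, P(W=1) = 24/29

Enumerate traces; 64 have nonzero weight after conditioning:
  (U=0, W=0, Y=2, V=1, Z=0, X=2) weight 1/576
  (U=0, W=0, Y=2, V=1, Z=0, X=3) weight 1/576
  (U=0, W=0, Y=2, V=1, Z=0, X=4) weight 1/576
  (U=0, W=0, Y=2, V=1, Z=0, X=5) weight 1/576
  (U=0, W=0, Y=2, V=1, Z=1, X=2) weight 1/576
  (U=0, W=0, Y=2, V=1, Z=1, X=3) weight 1/576
  (U=0, W=0, Y=2, V=1, Z=1, X=4) weight 1/576
  (U=0, W=0, Y=2, V=1, Z=1, X=5) weight 1/576
  (U=2, W=1, Y=2, V=1, Z=0, X=2) weight 1/120
  … 55 more
Group by W:
  weight(W=0) = 1/24
  weight(W=1) = 1/5
Total weight = 1/24 + 1/5 = 29/120
P(W=0 | obs) = 1/24 / 29/120 = 5/29
P(W=1 | obs) = 1/5 / 29/120 = 24/29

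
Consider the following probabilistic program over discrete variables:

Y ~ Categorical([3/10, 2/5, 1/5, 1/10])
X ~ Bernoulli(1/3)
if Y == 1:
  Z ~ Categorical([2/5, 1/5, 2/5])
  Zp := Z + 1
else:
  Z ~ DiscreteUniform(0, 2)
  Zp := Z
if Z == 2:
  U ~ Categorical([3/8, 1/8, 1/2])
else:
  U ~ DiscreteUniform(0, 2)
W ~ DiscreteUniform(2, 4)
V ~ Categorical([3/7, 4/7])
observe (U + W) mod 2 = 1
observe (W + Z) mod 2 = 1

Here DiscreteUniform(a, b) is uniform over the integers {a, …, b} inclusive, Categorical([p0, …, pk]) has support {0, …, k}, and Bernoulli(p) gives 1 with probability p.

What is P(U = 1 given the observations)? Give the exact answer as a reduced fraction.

Enumerate traces; 96 have nonzero weight after conditioning:
  (Y=0, X=0, Z=0, U=0, W=3, V=0) weight 1/315
  (Y=0, X=0, Z=0, U=0, W=3, V=1) weight 4/945
  (Y=0, X=0, Z=0, U=2, W=3, V=0) weight 1/315
  (Y=0, X=0, Z=0, U=2, W=3, V=1) weight 4/945
  (Y=0, X=0, Z=1, U=1, W=2, V=0) weight 1/315
  (Y=0, X=0, Z=1, U=1, W=2, V=1) weight 4/945
  (Y=0, X=0, Z=1, U=1, W=4, V=0) weight 1/315
  (Y=0, X=0, Z=1, U=1, W=4, V=1) weight 4/945
  … 88 more
Group by U:
  weight(U=0) = 17/200
  weight(U=1) = 14/225
  weight(U=2) = 1/10
Total weight = 17/200 + 14/225 + 1/10 = 89/360
P(U=0 | obs) = 17/200 / 89/360 = 153/445
P(U=1 | obs) = 14/225 / 89/360 = 112/445
P(U=2 | obs) = 1/10 / 89/360 = 36/89

P(U = 1 | obs) = 112/445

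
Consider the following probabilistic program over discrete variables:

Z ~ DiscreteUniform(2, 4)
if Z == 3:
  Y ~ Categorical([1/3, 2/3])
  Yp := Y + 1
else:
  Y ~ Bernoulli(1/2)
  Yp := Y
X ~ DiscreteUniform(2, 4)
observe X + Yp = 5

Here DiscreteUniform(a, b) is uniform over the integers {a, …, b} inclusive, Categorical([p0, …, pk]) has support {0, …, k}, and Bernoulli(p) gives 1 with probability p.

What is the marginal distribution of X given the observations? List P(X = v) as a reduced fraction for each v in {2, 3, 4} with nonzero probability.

P(X=3) = 1/3, P(X=4) = 2/3

Enumerate traces; 4 have nonzero weight after conditioning:
  (Z=2, Y=1, X=4) weight 1/18
  (Z=3, Y=0, X=4) weight 1/27
  (Z=3, Y=1, X=3) weight 2/27
  (Z=4, Y=1, X=4) weight 1/18
Group by X:
  weight(X=3) = 2/27
  weight(X=4) = 4/27
Total weight = 2/27 + 4/27 = 2/9
P(X=3 | obs) = 2/27 / 2/9 = 1/3
P(X=4 | obs) = 4/27 / 2/9 = 2/3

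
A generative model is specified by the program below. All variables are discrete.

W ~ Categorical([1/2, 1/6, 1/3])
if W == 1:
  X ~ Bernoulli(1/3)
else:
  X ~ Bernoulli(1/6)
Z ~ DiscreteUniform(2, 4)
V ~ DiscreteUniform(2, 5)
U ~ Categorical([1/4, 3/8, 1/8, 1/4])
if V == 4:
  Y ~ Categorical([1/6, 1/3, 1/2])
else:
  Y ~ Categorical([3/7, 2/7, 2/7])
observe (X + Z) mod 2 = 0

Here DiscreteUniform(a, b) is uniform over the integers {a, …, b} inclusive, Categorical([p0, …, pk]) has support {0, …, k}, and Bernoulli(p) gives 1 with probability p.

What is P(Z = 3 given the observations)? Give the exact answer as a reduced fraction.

P(Z = 3 | obs) = 7/65

Enumerate traces; 432 have nonzero weight after conditioning:
  (W=0, X=0, Z=2, V=2, U=0, Y=0) weight 5/1344
  (W=0, X=0, Z=2, V=2, U=0, Y=1) weight 5/2016
  (W=0, X=0, Z=2, V=2, U=0, Y=2) weight 5/2016
  (W=0, X=0, Z=2, V=2, U=1, Y=0) weight 5/896
  (W=0, X=0, Z=2, V=2, U=1, Y=1) weight 5/1344
  (W=0, X=0, Z=2, V=2, U=1, Y=2) weight 5/1344
  (W=0, X=0, Z=2, V=2, U=2, Y=0) weight 5/2688
  (W=0, X=0, Z=2, V=2, U=2, Y=1) weight 5/4032
  (W=0, X=0, Z=4, V=2, U=0, Y=0) weight 5/1344
  (W=0, X=1, Z=3, V=2, U=0, Y=0) weight 1/1344
  … 422 more
Group by Z:
  weight(Z=2) = 29/108
  weight(Z=3) = 7/108
  weight(Z=4) = 29/108
Total weight = 29/108 + 7/108 + 29/108 = 65/108
P(Z=2 | obs) = 29/108 / 65/108 = 29/65
P(Z=3 | obs) = 7/108 / 65/108 = 7/65
P(Z=4 | obs) = 29/108 / 65/108 = 29/65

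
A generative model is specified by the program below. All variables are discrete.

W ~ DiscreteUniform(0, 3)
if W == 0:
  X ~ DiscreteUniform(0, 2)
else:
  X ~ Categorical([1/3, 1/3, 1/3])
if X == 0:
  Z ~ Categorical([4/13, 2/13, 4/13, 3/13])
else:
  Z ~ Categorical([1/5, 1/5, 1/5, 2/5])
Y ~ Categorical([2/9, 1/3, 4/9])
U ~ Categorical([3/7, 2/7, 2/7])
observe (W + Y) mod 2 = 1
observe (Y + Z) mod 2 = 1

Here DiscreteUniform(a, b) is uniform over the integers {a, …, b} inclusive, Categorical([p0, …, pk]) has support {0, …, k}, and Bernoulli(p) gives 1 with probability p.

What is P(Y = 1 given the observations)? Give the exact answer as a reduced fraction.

Enumerate traces; 108 have nonzero weight after conditioning:
  (W=0, X=0, Z=0, Y=1, U=0) weight 1/273
  (W=0, X=0, Z=0, Y=1, U=1) weight 2/819
  (W=0, X=0, Z=0, Y=1, U=2) weight 2/819
  (W=0, X=0, Z=2, Y=1, U=0) weight 1/273
  (W=0, X=0, Z=2, Y=1, U=1) weight 2/819
  (W=0, X=0, Z=2, Y=1, U=2) weight 2/819
  (W=0, X=1, Z=0, Y=1, U=0) weight 1/420
  (W=0, X=1, Z=0, Y=1, U=1) weight 1/630
  (W=1, X=0, Z=1, Y=0, U=0) weight 1/819
  (W=1, X=0, Z=1, Y=2, U=0) weight 2/819
  … 98 more
Group by Y:
  weight(Y=0) = 103/1755
  weight(Y=1) = 46/585
  weight(Y=2) = 206/1755
Total weight = 103/1755 + 46/585 + 206/1755 = 149/585
P(Y=0 | obs) = 103/1755 / 149/585 = 103/447
P(Y=1 | obs) = 46/585 / 149/585 = 46/149
P(Y=2 | obs) = 206/1755 / 149/585 = 206/447

P(Y = 1 | obs) = 46/149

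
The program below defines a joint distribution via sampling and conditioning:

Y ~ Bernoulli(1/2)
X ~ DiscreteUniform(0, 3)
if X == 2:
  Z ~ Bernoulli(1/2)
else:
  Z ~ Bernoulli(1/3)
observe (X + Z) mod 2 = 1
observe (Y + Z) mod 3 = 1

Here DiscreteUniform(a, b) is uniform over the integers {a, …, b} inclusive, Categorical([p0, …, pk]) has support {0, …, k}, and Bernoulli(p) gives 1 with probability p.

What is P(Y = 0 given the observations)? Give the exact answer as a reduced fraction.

Enumerate traces; 4 have nonzero weight after conditioning:
  (Y=0, X=0, Z=1) weight 1/24
  (Y=0, X=2, Z=1) weight 1/16
  (Y=1, X=1, Z=0) weight 1/12
  (Y=1, X=3, Z=0) weight 1/12
Group by Y:
  weight(Y=0) = 5/48
  weight(Y=1) = 1/6
Total weight = 5/48 + 1/6 = 13/48
P(Y=0 | obs) = 5/48 / 13/48 = 5/13
P(Y=1 | obs) = 1/6 / 13/48 = 8/13

P(Y = 0 | obs) = 5/13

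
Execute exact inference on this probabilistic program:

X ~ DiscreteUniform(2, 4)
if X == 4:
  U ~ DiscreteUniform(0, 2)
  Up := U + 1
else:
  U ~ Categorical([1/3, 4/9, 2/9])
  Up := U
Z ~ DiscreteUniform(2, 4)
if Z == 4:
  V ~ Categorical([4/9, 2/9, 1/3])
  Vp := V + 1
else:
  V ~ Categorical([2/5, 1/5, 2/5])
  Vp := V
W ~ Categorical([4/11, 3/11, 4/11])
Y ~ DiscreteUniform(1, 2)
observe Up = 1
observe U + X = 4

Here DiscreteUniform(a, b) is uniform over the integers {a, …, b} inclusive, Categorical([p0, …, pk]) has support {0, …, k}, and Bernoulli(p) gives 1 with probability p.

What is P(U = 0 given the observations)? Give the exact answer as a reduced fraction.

P(U = 0 | obs) = 3/7

Enumerate traces; 108 have nonzero weight after conditioning:
  (X=3, U=1, Z=2, V=0, W=0, Y=1) weight 16/4455
  (X=3, U=1, Z=2, V=0, W=0, Y=2) weight 16/4455
  (X=3, U=1, Z=2, V=0, W=1, Y=1) weight 4/1485
  (X=3, U=1, Z=2, V=0, W=1, Y=2) weight 4/1485
  (X=3, U=1, Z=2, V=0, W=2, Y=1) weight 16/4455
  (X=3, U=1, Z=2, V=0, W=2, Y=2) weight 16/4455
  (X=3, U=1, Z=2, V=1, W=0, Y=1) weight 8/4455
  (X=3, U=1, Z=2, V=1, W=0, Y=2) weight 8/4455
  (X=4, U=0, Z=2, V=0, W=0, Y=1) weight 4/1485
  … 99 more
Group by U:
  weight(U=0) = 1/9
  weight(U=1) = 4/27
Total weight = 1/9 + 4/27 = 7/27
P(U=0 | obs) = 1/9 / 7/27 = 3/7
P(U=1 | obs) = 4/27 / 7/27 = 4/7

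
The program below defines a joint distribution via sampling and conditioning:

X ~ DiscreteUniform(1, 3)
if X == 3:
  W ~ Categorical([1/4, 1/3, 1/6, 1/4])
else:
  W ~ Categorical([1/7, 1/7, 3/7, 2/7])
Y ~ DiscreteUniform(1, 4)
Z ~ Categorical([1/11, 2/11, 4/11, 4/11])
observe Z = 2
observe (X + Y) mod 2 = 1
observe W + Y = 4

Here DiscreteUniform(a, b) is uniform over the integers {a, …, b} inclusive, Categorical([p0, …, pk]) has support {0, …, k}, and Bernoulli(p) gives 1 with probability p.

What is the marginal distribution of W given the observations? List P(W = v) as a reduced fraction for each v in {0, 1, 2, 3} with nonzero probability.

Enumerate traces; 6 have nonzero weight after conditioning:
  (X=1, W=0, Y=4, Z=2) weight 1/231
  (X=1, W=2, Y=2, Z=2) weight 1/77
  (X=2, W=1, Y=3, Z=2) weight 1/231
  (X=2, W=3, Y=1, Z=2) weight 2/231
  (X=3, W=0, Y=4, Z=2) weight 1/132
  (X=3, W=2, Y=2, Z=2) weight 1/198
Group by W:
  weight(W=0) = 1/84
  weight(W=1) = 1/231
  weight(W=2) = 25/1386
  weight(W=3) = 2/231
Total weight = 1/84 + 1/231 + 25/1386 + 2/231 = 17/396
P(W=0 | obs) = 1/84 / 17/396 = 33/119
P(W=1 | obs) = 1/231 / 17/396 = 12/119
P(W=2 | obs) = 25/1386 / 17/396 = 50/119
P(W=3 | obs) = 2/231 / 17/396 = 24/119

P(W=0) = 33/119, P(W=1) = 12/119, P(W=2) = 50/119, P(W=3) = 24/119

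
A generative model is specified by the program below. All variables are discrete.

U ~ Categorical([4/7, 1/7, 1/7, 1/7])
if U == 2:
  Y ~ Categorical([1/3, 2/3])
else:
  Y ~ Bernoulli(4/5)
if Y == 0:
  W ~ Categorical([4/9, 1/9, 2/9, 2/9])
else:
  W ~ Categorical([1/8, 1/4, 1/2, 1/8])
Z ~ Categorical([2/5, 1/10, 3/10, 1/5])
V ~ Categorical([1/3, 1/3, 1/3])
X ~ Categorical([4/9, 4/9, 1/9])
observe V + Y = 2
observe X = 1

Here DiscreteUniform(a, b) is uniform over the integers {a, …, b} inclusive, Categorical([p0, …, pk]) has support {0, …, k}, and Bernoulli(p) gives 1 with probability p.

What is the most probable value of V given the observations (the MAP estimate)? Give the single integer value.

Enumerate traces; 128 have nonzero weight after conditioning:
  (U=0, Y=0, W=0, Z=0, V=2, X=1) weight 128/42525
  (U=0, Y=0, W=0, Z=1, V=2, X=1) weight 32/42525
  (U=0, Y=0, W=0, Z=2, V=2, X=1) weight 32/14175
  (U=0, Y=0, W=0, Z=3, V=2, X=1) weight 64/42525
  (U=0, Y=0, W=1, Z=0, V=2, X=1) weight 32/42525
  (U=0, Y=0, W=1, Z=1, V=2, X=1) weight 8/42525
  (U=0, Y=0, W=1, Z=2, V=2, X=1) weight 8/14175
  (U=0, Y=0, W=1, Z=3, V=2, X=1) weight 16/42525
  (U=0, Y=1, W=0, Z=0, V=1, X=1) weight 16/4725
  … 119 more
Group by V:
  weight(V=1) = 328/2835
  weight(V=2) = 92/2835
Total weight = 328/2835 + 92/2835 = 4/27
P(V=1 | obs) = 328/2835 / 4/27 = 82/105
P(V=2 | obs) = 92/2835 / 4/27 = 23/105
argmax = 1

argmax_v P(V = v | obs) = 1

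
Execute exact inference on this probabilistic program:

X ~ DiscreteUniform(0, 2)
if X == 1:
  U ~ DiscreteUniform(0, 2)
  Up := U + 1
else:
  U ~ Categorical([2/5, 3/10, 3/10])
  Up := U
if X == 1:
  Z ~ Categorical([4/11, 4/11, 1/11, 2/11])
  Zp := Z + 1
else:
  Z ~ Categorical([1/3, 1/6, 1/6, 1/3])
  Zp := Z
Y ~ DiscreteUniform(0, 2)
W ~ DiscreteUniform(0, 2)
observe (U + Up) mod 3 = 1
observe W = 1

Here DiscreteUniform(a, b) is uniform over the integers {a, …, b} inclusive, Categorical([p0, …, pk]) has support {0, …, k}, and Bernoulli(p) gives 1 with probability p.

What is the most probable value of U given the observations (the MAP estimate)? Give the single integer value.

argmax_v P(U = v | obs) = 2

Enumerate traces; 36 have nonzero weight after conditioning:
  (X=0, U=2, Z=0, Y=0, W=1) weight 1/270
  (X=0, U=2, Z=0, Y=1, W=1) weight 1/270
  (X=0, U=2, Z=0, Y=2, W=1) weight 1/270
  (X=0, U=2, Z=1, Y=0, W=1) weight 1/540
  (X=0, U=2, Z=1, Y=1, W=1) weight 1/540
  (X=0, U=2, Z=1, Y=2, W=1) weight 1/540
  (X=0, U=2, Z=2, Y=0, W=1) weight 1/540
  (X=0, U=2, Z=2, Y=1, W=1) weight 1/540
  (X=1, U=0, Z=0, Y=0, W=1) weight 4/891
  … 27 more
Group by U:
  weight(U=0) = 1/27
  weight(U=2) = 1/15
Total weight = 1/27 + 1/15 = 14/135
P(U=0 | obs) = 1/27 / 14/135 = 5/14
P(U=2 | obs) = 1/15 / 14/135 = 9/14
argmax = 2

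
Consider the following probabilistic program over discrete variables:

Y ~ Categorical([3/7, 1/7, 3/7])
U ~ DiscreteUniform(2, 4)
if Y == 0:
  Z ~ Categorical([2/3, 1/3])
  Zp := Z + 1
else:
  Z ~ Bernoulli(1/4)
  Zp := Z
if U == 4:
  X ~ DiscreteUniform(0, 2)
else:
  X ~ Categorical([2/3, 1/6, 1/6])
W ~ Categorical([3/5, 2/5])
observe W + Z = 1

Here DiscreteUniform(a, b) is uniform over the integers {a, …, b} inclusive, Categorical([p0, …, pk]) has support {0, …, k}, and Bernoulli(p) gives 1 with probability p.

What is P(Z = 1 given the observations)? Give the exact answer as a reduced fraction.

Enumerate traces; 54 have nonzero weight after conditioning:
  (Y=0, U=2, Z=0, X=0, W=1) weight 8/315
  (Y=0, U=2, Z=0, X=1, W=1) weight 2/315
  (Y=0, U=2, Z=0, X=2, W=1) weight 2/315
  (Y=0, U=2, Z=1, X=0, W=0) weight 2/105
  (Y=0, U=2, Z=1, X=1, W=0) weight 1/210
  (Y=0, U=2, Z=1, X=2, W=0) weight 1/210
  (Y=0, U=3, Z=0, X=0, W=1) weight 8/315
  (Y=0, U=3, Z=0, X=1, W=1) weight 2/315
  … 46 more
Group by Z:
  weight(Z=0) = 2/7
  weight(Z=1) = 6/35
Total weight = 2/7 + 6/35 = 16/35
P(Z=0 | obs) = 2/7 / 16/35 = 5/8
P(Z=1 | obs) = 6/35 / 16/35 = 3/8

P(Z = 1 | obs) = 3/8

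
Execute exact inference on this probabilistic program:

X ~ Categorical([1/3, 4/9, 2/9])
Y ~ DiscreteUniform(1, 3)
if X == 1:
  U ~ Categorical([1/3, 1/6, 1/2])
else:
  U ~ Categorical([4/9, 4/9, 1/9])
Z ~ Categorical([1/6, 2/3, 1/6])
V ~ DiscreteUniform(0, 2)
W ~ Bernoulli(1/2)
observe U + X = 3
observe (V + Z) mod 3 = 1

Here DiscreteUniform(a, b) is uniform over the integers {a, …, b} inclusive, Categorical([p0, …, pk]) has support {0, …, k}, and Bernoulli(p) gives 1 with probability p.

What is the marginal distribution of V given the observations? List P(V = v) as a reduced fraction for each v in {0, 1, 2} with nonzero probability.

Enumerate traces; 36 have nonzero weight after conditioning:
  (X=1, Y=1, U=2, Z=0, V=1, W=0) weight 1/486
  (X=1, Y=1, U=2, Z=0, V=1, W=1) weight 1/486
  (X=1, Y=1, U=2, Z=1, V=0, W=0) weight 2/243
  (X=1, Y=1, U=2, Z=1, V=0, W=1) weight 2/243
  (X=1, Y=1, U=2, Z=2, V=2, W=0) weight 1/486
  (X=1, Y=1, U=2, Z=2, V=2, W=1) weight 1/486
  (X=1, Y=2, U=2, Z=0, V=1, W=0) weight 1/486
  (X=1, Y=2, U=2, Z=0, V=1, W=1) weight 1/486
  … 28 more
Group by V:
  weight(V=0) = 52/729
  weight(V=1) = 13/729
  weight(V=2) = 13/729
Total weight = 52/729 + 13/729 + 13/729 = 26/243
P(V=0 | obs) = 52/729 / 26/243 = 2/3
P(V=1 | obs) = 13/729 / 26/243 = 1/6
P(V=2 | obs) = 13/729 / 26/243 = 1/6

P(V=0) = 2/3, P(V=1) = 1/6, P(V=2) = 1/6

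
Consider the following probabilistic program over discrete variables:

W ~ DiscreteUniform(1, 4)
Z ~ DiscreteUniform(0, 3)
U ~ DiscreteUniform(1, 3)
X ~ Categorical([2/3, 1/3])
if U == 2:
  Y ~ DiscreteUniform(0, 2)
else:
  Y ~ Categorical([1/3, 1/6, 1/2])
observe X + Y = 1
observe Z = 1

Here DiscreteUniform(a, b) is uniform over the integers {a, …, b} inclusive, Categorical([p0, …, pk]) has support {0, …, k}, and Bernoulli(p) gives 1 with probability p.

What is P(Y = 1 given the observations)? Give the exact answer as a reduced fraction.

P(Y = 1 | obs) = 4/7

Enumerate traces; 24 have nonzero weight after conditioning:
  (W=1, Z=1, U=1, X=0, Y=1) weight 1/432
  (W=1, Z=1, U=1, X=1, Y=0) weight 1/432
  (W=1, Z=1, U=2, X=0, Y=1) weight 1/216
  (W=1, Z=1, U=2, X=1, Y=0) weight 1/432
  (W=1, Z=1, U=3, X=0, Y=1) weight 1/432
  (W=1, Z=1, U=3, X=1, Y=0) weight 1/432
  (W=2, Z=1, U=1, X=0, Y=1) weight 1/432
  (W=2, Z=1, U=1, X=1, Y=0) weight 1/432
  … 16 more
Group by Y:
  weight(Y=0) = 1/36
  weight(Y=1) = 1/27
Total weight = 1/36 + 1/27 = 7/108
P(Y=0 | obs) = 1/36 / 7/108 = 3/7
P(Y=1 | obs) = 1/27 / 7/108 = 4/7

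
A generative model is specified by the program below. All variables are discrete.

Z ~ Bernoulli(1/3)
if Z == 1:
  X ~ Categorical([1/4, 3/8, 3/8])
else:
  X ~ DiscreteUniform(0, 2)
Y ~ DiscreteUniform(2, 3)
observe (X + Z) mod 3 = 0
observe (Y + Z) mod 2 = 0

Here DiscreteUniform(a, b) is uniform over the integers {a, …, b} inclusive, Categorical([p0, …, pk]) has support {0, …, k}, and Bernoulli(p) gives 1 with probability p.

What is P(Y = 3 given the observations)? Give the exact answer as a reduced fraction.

Enumerate traces; 2 have nonzero weight after conditioning:
  (Z=0, X=0, Y=2) weight 1/9
  (Z=1, X=2, Y=3) weight 1/16
Group by Y:
  weight(Y=2) = 1/9
  weight(Y=3) = 1/16
Total weight = 1/9 + 1/16 = 25/144
P(Y=2 | obs) = 1/9 / 25/144 = 16/25
P(Y=3 | obs) = 1/16 / 25/144 = 9/25

P(Y = 3 | obs) = 9/25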